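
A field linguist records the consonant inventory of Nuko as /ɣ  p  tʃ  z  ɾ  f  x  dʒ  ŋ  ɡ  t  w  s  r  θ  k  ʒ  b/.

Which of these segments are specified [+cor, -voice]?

Among the inventory, the [+coronal] segments are /tʃ, z, ɾ, dʒ, t, s, r, θ, ʒ/.
Of those, [-voice] leaves /tʃ, t, s, θ/.

tʃ, t, s, θ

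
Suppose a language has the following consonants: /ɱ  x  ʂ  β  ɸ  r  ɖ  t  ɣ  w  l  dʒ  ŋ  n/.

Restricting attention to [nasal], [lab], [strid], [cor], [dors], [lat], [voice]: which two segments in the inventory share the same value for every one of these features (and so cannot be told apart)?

Both /r/ and /ɖ/ are [-nasal], [-labial], [-strident], [+coronal], [-dorsal], [-lateral], [+voice]. Since the list omits [sonorant], [continuant] and [anterior] — which do distinguish the alveolar trill from the voiced retroflex stop — this pair collapses; all other pairs remain distinct.

r, ɖ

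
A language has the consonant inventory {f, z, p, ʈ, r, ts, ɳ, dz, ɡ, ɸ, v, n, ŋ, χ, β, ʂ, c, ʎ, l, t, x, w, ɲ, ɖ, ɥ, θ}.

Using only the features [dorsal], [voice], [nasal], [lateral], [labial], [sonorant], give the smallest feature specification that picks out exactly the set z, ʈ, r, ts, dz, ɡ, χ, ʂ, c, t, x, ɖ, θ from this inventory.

[-nasal, -lateral, -labial]

Every target segment is [-nasal], [-lateral], [-labial]; each remaining inventory member fails at least one of these. Each conjunct is needed — [-lateral, -labial] alone would also admit /ɳ, n, ŋ, ɲ/; [-nasal, -labial] alone would also admit /ʎ, l/; [-nasal, -lateral] alone would also admit /f, p, ɸ, v, …/ — and no other combination of two listed features has exactly this extension, so three is the minimum.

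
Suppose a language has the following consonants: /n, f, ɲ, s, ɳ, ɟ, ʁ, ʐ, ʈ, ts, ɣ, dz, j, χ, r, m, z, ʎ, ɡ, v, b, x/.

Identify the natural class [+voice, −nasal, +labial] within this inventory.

Eliminate segments failing any feature: /n, ɲ, ɳ, m/ are [+nasal]; /f, s, ʈ, ts, χ, x/ are [−voice]; /ɟ, ʁ, ʐ, ɣ, dz, j, r, z, ʎ, ɡ/ are [−labial]. The remaining /v, b/ satisfy [+voice], [−nasal], [+labial].

v, b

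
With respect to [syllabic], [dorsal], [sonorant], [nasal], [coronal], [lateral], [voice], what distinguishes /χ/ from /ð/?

/χ/ (voiceless uvular fricative) and /ð/ (voiced dental fricative) agree on [−syllabic], [−sonorant], [−nasal], [−lateral]. They differ on [voice] (/χ/ [−], /ð/ [+]), [coronal] (/χ/ [−], /ð/ [+]), [dorsal] (/χ/ [+], /ð/ [−]).

[voice], [coronal], [dorsal]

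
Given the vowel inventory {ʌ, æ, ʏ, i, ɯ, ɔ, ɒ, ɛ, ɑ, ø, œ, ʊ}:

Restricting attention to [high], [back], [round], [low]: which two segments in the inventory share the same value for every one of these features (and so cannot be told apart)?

On the given features, /œ/ and /ø/ have an identical profile: [-high], [-back], [+round], [-low]. No other two segments in the inventory coincide on all 4 features. (They do differ in [tense], which is not among the given features.)

œ, ø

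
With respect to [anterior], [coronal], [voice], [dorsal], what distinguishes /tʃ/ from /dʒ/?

/tʃ/ (voiceless postalveolar affricate) and /dʒ/ (voiced postalveolar affricate) agree on [-anterior], [+coronal], [-dorsal]. They differ on [voice] (/tʃ/ [-], /dʒ/ [+]).

[voice]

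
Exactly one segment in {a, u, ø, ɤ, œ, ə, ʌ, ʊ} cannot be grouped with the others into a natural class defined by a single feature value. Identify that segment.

a

The remaining segments after removing /a/ share [-low]; /a/ (low unrounded vowel) is [+low]. For every other candidate removal, the leftover set fails to share any single feature value that the removed segment lacks.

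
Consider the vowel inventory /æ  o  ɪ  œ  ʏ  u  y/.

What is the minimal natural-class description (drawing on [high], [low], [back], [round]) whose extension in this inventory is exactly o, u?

[+back]

/o, u/ are exactly the [+back] segments in the inventory, so a single feature suffices.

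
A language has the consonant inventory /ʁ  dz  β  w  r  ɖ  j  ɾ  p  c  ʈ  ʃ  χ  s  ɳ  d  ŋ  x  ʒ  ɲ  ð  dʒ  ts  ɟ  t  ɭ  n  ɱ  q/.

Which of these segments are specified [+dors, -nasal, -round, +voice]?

The [+dorsal] segments are /ʁ, w, j, c, χ, ŋ, x, ɲ, ɟ, q/.
Among these, [-nasal] gives /ʁ, w, j, c, χ, x, ɟ, q/.
Intersecting with [-round] gives /ʁ, j, c, χ, x, ɟ, q/.
Within that set, [+voice] leaves /ʁ, j, ɟ/.

ʁ, j, ɟ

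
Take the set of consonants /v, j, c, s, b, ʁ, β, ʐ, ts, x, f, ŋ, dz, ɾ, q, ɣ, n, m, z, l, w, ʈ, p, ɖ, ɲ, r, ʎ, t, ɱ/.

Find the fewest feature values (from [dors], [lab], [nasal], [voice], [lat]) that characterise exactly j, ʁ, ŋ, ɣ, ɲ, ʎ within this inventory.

The class [+voice], [−labial], [+dorsal] has exactly /j, ʁ, ŋ, ɣ, ɲ, ʎ/ as its extension in this inventory. No smaller conjunction from the listed features achieves this: [−labial, +dorsal] alone would also admit /c, x, q/; [+voice, +dorsal] alone would also admit /w/; [+voice, −labial] alone would also admit /ʐ, dz, ɾ, n, …/; and checking the remaining two-feature bundles turns up none with this extension.

[+voice, −lab, +dors]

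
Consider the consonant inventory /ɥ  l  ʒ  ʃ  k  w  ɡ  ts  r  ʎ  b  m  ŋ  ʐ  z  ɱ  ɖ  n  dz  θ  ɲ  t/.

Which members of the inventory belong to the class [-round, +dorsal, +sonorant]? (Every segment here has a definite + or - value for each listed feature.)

ʎ, ŋ, ɲ

Eliminate segments failing any feature: /ɥ, w/ are [+round]; /l, ʒ, ʃ, ts, r, b, m, ʐ, z, ɱ, ɖ, n, dz, θ, t/ are [-dorsal]; /k, ɡ/ are [-sonorant]. The remaining /ʎ, ŋ, ɲ/ satisfy [-round], [+dorsal], [+sonorant].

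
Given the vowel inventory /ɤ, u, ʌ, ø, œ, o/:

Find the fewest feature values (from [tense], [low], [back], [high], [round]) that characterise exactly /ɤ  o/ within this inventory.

[−high, +back, +tense]

Every target segment is [−high], [+back], [+tense]; each remaining inventory member fails at least one of these. Each conjunct is needed — [+back, +tense] alone would also admit /u/; [−high, +tense] alone would also admit /ø/; [−high, +back] alone would also admit /ʌ/ — and no other combination of two listed features has exactly this extension, so three is the minimum.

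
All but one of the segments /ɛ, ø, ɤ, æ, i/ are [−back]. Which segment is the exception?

ɤ

/ɤ/ is the mid back unrounded tense vowel, which is [+back]; the rest — /ɛ, æ, i, ø/ — are [−back].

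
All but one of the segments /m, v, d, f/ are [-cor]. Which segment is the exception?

d

/m, f, v/ are all [-coronal]; /d/ (voiced alveolar stop) is [+coronal].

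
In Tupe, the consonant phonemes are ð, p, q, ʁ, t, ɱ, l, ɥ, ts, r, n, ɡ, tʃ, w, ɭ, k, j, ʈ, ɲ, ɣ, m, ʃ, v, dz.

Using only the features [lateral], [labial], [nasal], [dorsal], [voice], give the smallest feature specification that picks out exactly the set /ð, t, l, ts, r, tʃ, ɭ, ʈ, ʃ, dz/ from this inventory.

The class [-nasal], [-labial], [-dorsal] has exactly /ð, t, l, ts, r, tʃ, ɭ, ʈ, ʃ, dz/ as its extension in this inventory. No smaller conjunction from the listed features achieves this: [-labial, -dorsal] alone would also admit /n/; [-nasal, -dorsal] alone would also admit /p, v/; [-nasal, -labial] alone would also admit /q, ʁ, ɡ, k, …/; and checking the remaining two-feature bundles turns up none with this extension.

[-nasal, -labial, -dorsal]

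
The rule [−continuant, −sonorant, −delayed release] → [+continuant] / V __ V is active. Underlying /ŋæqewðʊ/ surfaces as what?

/q/ satisfies [−continuant, −sonorant, −delayed release] and sits in V __ V. The [+continuant] counterpart of the voiceless uvular stop is /χ/. Other segments in /ŋæqewðʊ/ either fail the structural description or are not in the environment, so the surface form is [ŋæχewðʊ].

[ŋæχewðʊ]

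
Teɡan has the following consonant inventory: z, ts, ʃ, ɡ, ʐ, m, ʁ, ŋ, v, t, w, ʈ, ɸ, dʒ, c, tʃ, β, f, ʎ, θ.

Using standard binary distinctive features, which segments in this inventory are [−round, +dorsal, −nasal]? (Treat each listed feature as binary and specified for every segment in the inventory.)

ɡ, ʁ, c, ʎ

Checking each segment against [−round], [+dorsal], [−nasal]: /ɡ/ (voiced velar stop), /ʁ/ (voiced uvular fricative), /c/ (voiceless palatal stop), /ʎ/ (palatal lateral approximant) satisfy every feature; every other segment in the inventory fails at least one.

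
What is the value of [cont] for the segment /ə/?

/ə/ is the mid central vowel (schwa). The feature [continuant] marks segments produced without complete oral closure; /ə/ has this property, so it is [+continuant].

[+continuant]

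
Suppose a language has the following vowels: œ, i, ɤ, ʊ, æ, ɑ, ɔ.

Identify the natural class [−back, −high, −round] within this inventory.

æ

Eliminate segments failing any feature: /œ/ is [+round]; /i/ is [+high]; /ɤ, ʊ, ɑ, ɔ/ are [+back]. The remaining /æ/ satisfy [−back], [−high], [−round].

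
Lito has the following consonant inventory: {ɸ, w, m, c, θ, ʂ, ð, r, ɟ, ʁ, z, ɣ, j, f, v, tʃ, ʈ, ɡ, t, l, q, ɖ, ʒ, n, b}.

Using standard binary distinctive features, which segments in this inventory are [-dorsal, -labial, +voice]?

The [-dorsal] segments are /ɸ, m, θ, ʂ, ð, r, z, f, v, tʃ, ʈ, t, l, ɖ, ʒ, n, b/.
Within that set, [-labial] gives /θ, ʂ, ð, r, z, tʃ, ʈ, t, l, ɖ, ʒ, n/.
Within that set, [+voice] leaves /ð, r, z, l, ɖ, ʒ, n/.

ð, r, z, l, ɖ, ʒ, n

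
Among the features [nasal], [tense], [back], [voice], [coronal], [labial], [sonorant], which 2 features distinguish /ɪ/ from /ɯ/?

[back], [tense]

The two segments share [-nasal], [+voice], [-coronal], [-labial], [+sonorant]. The only features from the list on which they differ: /ɪ/ is [-back] while /ɯ/ is [+back]; /ɪ/ is [-tense] while /ɯ/ is [+tense].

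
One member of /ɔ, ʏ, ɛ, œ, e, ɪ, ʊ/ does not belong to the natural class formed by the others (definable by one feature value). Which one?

/ɔ, ʊ, ɛ, œ, ʏ, ɪ/ are all [−tense], but /e/ (mid front unrounded tense vowel) is [+tense]. No other single segment can be removed to leave a set sharing one feature value that the removed segment lacks, so /e/ is the odd one out.

e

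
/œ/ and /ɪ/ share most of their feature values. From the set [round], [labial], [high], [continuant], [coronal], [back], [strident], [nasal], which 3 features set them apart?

The two segments share [+continuant], [−coronal], [−back], [−strident], [−nasal]. The only features from the list on which they differ: /œ/ is [+labial] while /ɪ/ is [−labial]; /œ/ is [+round] while /ɪ/ is [−round]; /œ/ is [−high] while /ɪ/ is [+high].

[labial], [round], [high]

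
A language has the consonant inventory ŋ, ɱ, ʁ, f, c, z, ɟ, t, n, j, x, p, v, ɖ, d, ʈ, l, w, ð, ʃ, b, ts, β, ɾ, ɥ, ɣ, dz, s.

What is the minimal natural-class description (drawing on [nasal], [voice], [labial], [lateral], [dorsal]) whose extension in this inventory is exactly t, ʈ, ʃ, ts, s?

[-voice, -labial, -dorsal]

The class [-voice], [-labial], [-dorsal] has exactly /t, ʈ, ʃ, ts, s/ as its extension in this inventory. No smaller conjunction from the listed features achieves this: [-labial, -dorsal] alone would also admit /z, n, ɖ, d, …/; [-voice, -dorsal] alone would also admit /f, p/; [-voice, -labial] alone would also admit /c, x/; and checking the remaining two-feature bundles turns up none with this extension.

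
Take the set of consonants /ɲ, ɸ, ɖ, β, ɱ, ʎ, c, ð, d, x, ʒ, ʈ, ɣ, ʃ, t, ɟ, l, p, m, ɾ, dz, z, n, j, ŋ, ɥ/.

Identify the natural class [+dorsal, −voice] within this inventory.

c, x

Checking each segment against [+dorsal], [−voice]: /c/ (voiceless palatal stop), /x/ (voiceless velar fricative) satisfy every feature; every other segment in the inventory fails at least one.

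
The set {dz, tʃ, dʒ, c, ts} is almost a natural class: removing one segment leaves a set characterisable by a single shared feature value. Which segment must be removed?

[delayed release] (equivalently [strident], [dorsal]) groups all but one: /dz, dʒ, tʃ, ts/ share [+delayed release] while /c/ (voiceless palatal stop) alone is [−delayed release]. Removing any other segment would not leave a single-feature class that excludes it.

c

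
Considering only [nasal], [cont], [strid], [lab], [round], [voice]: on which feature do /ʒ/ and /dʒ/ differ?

/ʒ/ is the voiced postalveolar fricative and /dʒ/ is the voiced postalveolar affricate. Both are [-nasal], [+strident], [-labial], [-round], [+voice]. /ʒ/ is [+continuant] while /dʒ/ is [-continuant], so the distinguishing feature is [continuant].

[continuant]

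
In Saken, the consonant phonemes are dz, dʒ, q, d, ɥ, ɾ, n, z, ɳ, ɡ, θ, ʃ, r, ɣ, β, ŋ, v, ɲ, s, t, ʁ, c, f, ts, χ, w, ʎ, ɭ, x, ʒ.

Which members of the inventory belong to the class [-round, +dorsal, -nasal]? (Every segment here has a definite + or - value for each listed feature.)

q, ɡ, ɣ, ʁ, c, χ, ʎ, x

Eliminate segments failing any feature: /dz, dʒ, d, ɾ, n, z, ɳ, θ, ʃ, r, β, v, s, t, f, ts, ɭ, ʒ/ are [-dorsal]; /ɥ, w/ are [+round]; /ŋ, ɲ/ are [+nasal]. The remaining /q, ɡ, ɣ, ʁ, c, χ, ʎ, x/ satisfy [-round], [+dorsal], [-nasal].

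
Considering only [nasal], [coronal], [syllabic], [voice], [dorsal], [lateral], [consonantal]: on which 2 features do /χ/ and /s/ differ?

/χ/ is the voiceless uvular fricative and /s/ is the voiceless alveolar fricative. Both are [-nasal], [-syllabic], [-voice], [-lateral], [+consonantal]. /χ/ is [-coronal] while /s/ is [+coronal]; /χ/ is [+dorsal] while /s/ is [-dorsal], so the distinguishing features are [coronal], [dorsal].

[coronal], [dorsal]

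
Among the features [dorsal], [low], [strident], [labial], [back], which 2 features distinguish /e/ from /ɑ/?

/e/ (mid front unrounded tense vowel) and /ɑ/ (low back unrounded vowel) agree on [+dorsal], [-strident], [-labial]. They differ on [low] (/e/ [-], /ɑ/ [+]), [back] (/e/ [-], /ɑ/ [+]).

[low], [back]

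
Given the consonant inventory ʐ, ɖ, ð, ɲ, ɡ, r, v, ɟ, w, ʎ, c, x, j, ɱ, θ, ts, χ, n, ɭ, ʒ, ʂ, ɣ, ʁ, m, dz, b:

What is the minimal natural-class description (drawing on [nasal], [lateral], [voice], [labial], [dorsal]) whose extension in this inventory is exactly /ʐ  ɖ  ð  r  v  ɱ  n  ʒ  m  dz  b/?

/ʐ, ɖ, ð, r, v, ɱ, n, ʒ, m, dz, b/ are all [+voice], [−lateral], [−dorsal], and no other segment in the inventory matches all three values. Dropping any one of them over-generates: [−lateral, −dorsal] alone would also admit /θ, ts, ʂ/; [+voice, −dorsal] alone would also admit /ɭ/; [+voice, −lateral] alone would also admit /ɲ, ɡ, ɟ, w, …/. No other combination of two listed features picks out exactly this set either, so fewer than three features will not do.

[+voice, −lateral, −dorsal]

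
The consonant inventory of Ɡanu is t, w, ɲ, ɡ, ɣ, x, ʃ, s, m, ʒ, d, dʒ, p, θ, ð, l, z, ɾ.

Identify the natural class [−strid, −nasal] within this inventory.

t, w, ɡ, ɣ, x, d, p, θ, ð, l, ɾ

First, the [−strident] segments are /t, w, ɲ, ɡ, ɣ, x, m, d, p, θ, ð, l, ɾ/.
Then [−nasal] leaves /t, w, ɡ, ɣ, x, d, p, θ, ð, l, ɾ/.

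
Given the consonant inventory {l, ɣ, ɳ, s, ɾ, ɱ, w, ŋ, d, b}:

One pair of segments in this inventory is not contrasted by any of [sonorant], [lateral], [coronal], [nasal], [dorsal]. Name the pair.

On the given features, /d/ and /s/ have an identical profile: [-sonorant], [-lateral], [+coronal], [-nasal], [-dorsal]. No other two segments in the inventory coincide on all 5 features. (They do differ in [voice], [continuant] and [strident], which are not among the given features.)

d, s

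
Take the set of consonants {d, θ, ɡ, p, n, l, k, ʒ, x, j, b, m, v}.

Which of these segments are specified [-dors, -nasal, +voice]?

d, l, ʒ, b, v

Checking each segment against [-dorsal], [-nasal], [+voice]: /d/ (voiced alveolar stop), /l/ (alveolar lateral approximant), /ʒ/ (voiced postalveolar fricative), /b/ (voiced bilabial stop), /v/ (voiced labiodental fricative) satisfy every feature; every other segment in the inventory fails at least one.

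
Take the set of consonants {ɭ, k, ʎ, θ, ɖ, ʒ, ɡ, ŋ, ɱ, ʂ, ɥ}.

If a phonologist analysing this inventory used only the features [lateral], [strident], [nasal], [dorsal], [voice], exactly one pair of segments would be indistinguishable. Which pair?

/ɡ/ (voiced velar stop) and /ɥ/ (labial-palatal glide) are both [−lateral], [−strident], [−nasal], [+dorsal], [+voice], so none of the listed features separates them. (They do differ in [sonorant], [continuant], [labial], [round] and [back], which are not among the given features.) Every other pair in the inventory differs on at least one listed feature.

ɡ, ɥ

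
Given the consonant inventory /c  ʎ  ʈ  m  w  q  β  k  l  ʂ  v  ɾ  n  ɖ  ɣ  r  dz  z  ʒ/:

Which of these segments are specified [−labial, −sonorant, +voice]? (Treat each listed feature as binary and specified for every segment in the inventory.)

ɖ, ɣ, dz, z, ʒ

First, the [−labial] segments are /c, ʎ, ʈ, q, k, l, ʂ, ɾ, n, ɖ, ɣ, r, dz, z, ʒ/.
Of those, [−sonorant] gives /c, ʈ, q, k, ʂ, ɖ, ɣ, dz, z, ʒ/.
Of those, [+voice] leaves /ɖ, ɣ, dz, z, ʒ/.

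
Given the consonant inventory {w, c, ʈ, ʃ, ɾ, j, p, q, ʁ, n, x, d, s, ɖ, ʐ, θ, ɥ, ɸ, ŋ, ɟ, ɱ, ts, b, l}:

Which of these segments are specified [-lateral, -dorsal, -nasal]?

Checking each segment against [-lateral], [-dorsal], [-nasal]: /ʈ/ (voiceless retroflex stop), /ʃ/ (voiceless postalveolar fricative), /ɾ/ (alveolar tap), /p/ (voiceless bilabial stop), /d/ (voiced alveolar stop), /s/ (voiceless alveolar fricative), among others, satisfy every feature; every other segment in the inventory fails at least one.

ʈ, ʃ, ɾ, p, d, s, ɖ, ʐ, θ, ɸ, ts, b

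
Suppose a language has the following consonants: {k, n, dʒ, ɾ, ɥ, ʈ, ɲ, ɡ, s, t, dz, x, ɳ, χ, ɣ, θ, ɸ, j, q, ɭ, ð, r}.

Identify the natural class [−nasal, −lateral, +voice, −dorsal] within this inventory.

Eliminate segments failing any feature: /k, ʈ, s, t, x, χ, θ, ɸ, q/ are [−voice]; /n, ɲ, ɳ/ are [+nasal]; /ɥ, ɡ, ɣ, j/ are [+dorsal]; /ɭ/ is [+lateral]. The remaining /dʒ, ɾ, dz, ð, r/ satisfy [−nasal], [−lateral], [+voice], [−dorsal].

dʒ, ɾ, dz, ð, r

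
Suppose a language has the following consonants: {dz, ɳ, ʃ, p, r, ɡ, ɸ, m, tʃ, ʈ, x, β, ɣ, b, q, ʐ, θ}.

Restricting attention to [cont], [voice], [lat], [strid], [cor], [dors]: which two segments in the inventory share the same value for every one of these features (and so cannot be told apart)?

Both /m/ and /b/ are [-continuant], [+voice], [-lateral], [-strident], [-coronal], [-dorsal]. Since the list omits [sonorant] and [nasal] — which do distinguish the bilabial nasal from the voiced bilabial stop — this pair collapses; all other pairs remain distinct.

m, b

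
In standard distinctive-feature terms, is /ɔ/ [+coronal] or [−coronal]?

As the mid back rounded lax vowel, /ɔ/ is [−coronal].

[−coronal]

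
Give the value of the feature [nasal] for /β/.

As the voiced bilabial fricative, /β/ is [-nasal].

[-nasal]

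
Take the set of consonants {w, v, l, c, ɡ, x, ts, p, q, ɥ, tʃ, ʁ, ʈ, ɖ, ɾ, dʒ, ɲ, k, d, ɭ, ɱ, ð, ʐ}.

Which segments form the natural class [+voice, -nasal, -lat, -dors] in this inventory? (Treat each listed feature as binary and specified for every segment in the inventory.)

v, ɖ, ɾ, dʒ, d, ð, ʐ

Eliminate segments failing any feature: /w, ɡ, ɥ, ʁ/ are [+dorsal]; /l, ɭ/ are [+lateral]; /c, x, ts, p, q, tʃ, ʈ, k/ are [-voice]; /ɲ, ɱ/ are [+nasal]. The remaining /v, ɖ, ɾ, dʒ, d, ð, ʐ/ satisfy [+voice], [-nasal], [-lateral], [-dorsal].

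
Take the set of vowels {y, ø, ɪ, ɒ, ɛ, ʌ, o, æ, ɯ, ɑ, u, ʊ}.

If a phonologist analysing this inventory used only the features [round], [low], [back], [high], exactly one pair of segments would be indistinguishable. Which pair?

Both /ʊ/ and /u/ are [+round], [−low], [+back], [+high]. Since the list omits [tense] — which does distinguish the high back rounded lax vowel from the high back rounded tense vowel — this pair collapses; all other pairs remain distinct.

ʊ, u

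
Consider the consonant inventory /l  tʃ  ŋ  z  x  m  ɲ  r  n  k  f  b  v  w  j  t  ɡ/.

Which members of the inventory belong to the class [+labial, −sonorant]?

Eliminate segments failing any feature: /l, tʃ, ŋ, z, x, ɲ, r, n, k, j, t, ɡ/ are [−labial]; /m, w/ are [+sonorant]. The remaining /f, b, v/ satisfy [+labial], [−sonorant].

f, b, v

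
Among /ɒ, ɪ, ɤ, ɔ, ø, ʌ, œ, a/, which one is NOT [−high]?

ɪ

Every segment except /ɪ/ is [−high]. /ɪ/ (high front unrounded lax vowel) is [+high], so it is the exception.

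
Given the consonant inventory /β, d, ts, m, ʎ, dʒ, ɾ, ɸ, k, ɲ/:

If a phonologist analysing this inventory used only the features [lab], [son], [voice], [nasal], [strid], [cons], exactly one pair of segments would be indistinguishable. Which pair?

ʎ, ɾ

On the given features, /ʎ/ and /ɾ/ have an identical profile: [−labial], [+sonorant], [+voice], [−nasal], [−strident], [+consonantal]. No other two segments in the inventory coincide on all 6 features. (They do differ in [lateral] and [dorsal], which are not among the given features.)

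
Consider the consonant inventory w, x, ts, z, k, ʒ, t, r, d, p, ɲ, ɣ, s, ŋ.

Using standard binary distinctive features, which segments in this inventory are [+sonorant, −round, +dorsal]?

Eliminate segments failing any feature: /w/ is [+round]; /x, ts, z, k, ʒ, t, d, p, ɣ, s/ are [−sonorant]; /r/ is [−dorsal]. The remaining /ɲ, ŋ/ satisfy [+sonorant], [−round], [+dorsal].

ɲ, ŋ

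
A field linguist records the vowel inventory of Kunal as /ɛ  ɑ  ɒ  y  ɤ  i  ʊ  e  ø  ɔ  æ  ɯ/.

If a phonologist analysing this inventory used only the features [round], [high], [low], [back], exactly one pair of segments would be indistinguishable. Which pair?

ɛ, e

/ɛ/ (mid front unrounded lax vowel) and /e/ (mid front unrounded tense vowel) are both [−round], [−high], [−low], [−back], so none of the listed features separates them. (They do differ in [tense], which is not among the given features.) Every other pair in the inventory differs on at least one listed feature.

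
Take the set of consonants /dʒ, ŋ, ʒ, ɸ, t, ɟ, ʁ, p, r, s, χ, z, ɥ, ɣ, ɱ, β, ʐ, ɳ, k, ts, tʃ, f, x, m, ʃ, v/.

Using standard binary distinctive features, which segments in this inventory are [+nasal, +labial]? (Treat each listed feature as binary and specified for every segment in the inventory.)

ɱ, m

First, the [+nasal] segments are /ŋ, ɱ, ɳ, m/.
Then [+labial] leaves /ɱ, m/.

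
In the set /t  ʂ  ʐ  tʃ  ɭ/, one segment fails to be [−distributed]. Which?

tʃ

/tʃ/ is the voiceless postalveolar affricate, which is [+distributed]; the rest — /ʐ, ʂ, t, ɭ/ — are [−distributed].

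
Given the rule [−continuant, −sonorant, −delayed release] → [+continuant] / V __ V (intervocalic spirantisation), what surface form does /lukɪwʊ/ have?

[luxɪwʊ]

/k/ satisfies [−continuant, −sonorant, −delayed release] and sits in V __ V. The [+continuant] counterpart of the voiceless velar stop is /x/. Other segments in /lukɪwʊ/ either fail the structural description or are not in the environment, so the surface form is [luxɪwʊ].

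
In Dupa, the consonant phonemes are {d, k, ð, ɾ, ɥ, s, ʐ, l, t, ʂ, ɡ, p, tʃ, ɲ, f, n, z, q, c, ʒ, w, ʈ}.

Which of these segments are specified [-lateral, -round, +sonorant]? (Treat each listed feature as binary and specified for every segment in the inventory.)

First, the [-lateral] segments are /d, k, ð, ɾ, ɥ, s, ʐ, t, ʂ, ɡ, p, tʃ, ɲ, f, n, z, q, c, ʒ, w, ʈ/.
Among these, [-round] gives /d, k, ð, ɾ, s, ʐ, t, ʂ, ɡ, p, tʃ, ɲ, f, n, z, q, c, ʒ, ʈ/.
Then [+sonorant] leaves /ɾ, ɲ, n/.

ɾ, ɲ, n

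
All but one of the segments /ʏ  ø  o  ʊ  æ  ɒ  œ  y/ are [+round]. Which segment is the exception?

æ

Every segment except /æ/ is [+round]. /æ/ (low front unrounded vowel) is [-round], so it is the exception.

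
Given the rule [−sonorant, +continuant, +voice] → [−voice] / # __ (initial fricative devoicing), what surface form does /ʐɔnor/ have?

[ʂɔnor]

/ʐ/ satisfies [−sonorant, +continuant, +voice] and sits in # __. The [−voice] counterpart of the voiced retroflex fricative is /ʂ/. Other segments in /ʐɔnor/ either fail the structural description or are not in the environment, so the surface form is [ʂɔnor].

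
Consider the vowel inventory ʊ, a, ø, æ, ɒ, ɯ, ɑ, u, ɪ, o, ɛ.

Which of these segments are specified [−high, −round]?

Checking each segment against [−high], [−round]: /a/ (low unrounded vowel), /æ/ (low front unrounded vowel), /ɑ/ (low back unrounded vowel), /ɛ/ (mid front unrounded lax vowel) satisfy every feature; every other segment in the inventory fails at least one.

a, æ, ɑ, ɛ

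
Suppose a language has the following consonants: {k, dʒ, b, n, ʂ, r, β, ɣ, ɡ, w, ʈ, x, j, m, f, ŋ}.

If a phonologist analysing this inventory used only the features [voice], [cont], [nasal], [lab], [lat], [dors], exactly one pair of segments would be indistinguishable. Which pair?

On the given features, /j/ and /ɣ/ have an identical profile: [+voice], [+continuant], [−nasal], [−labial], [−lateral], [+dorsal]. No other two segments in the inventory coincide on all 6 features. (They do differ in [sonorant] and [back], which are not among the given features.)

j, ɣ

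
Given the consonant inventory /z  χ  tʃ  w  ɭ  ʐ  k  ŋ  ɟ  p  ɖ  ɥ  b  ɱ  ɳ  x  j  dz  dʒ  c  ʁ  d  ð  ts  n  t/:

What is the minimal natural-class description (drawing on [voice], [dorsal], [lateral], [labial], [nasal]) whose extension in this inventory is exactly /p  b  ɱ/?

/p, b, ɱ/ are all [+labial], [−dorsal], and no other segment in the inventory matches both values. Dropping any one of them over-generates: [−dorsal] alone would also admit /z, tʃ, ɭ, ʐ, …/; [+labial] alone would also admit /w, ɥ/. No other single listed feature picks out exactly this set either, so fewer than two features will not do.

[+labial, −dorsal]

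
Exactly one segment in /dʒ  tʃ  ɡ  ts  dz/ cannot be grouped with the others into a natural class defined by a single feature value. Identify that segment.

ɡ

[delayed release] (equivalently [strident], [coronal], [dorsal]) groups all but one: /dz, ts, dʒ, tʃ/ share [+delayed release] while /ɡ/ (voiced velar stop) alone is [−delayed release]. Removing any other segment would not leave a single-feature class that excludes it.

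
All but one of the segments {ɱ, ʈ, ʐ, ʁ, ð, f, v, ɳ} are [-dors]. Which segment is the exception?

ʁ

Every segment except /ʁ/ is [-dorsal]. /ʁ/ (voiced uvular fricative) is [+dorsal], so it is the exception.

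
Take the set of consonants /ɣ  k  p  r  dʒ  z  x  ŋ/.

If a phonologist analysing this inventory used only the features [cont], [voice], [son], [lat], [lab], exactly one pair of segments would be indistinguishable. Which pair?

Both /ɣ/ and /z/ are [+continuant], [+voice], [−sonorant], [−lateral], [−labial]. Since the list omits [strident], [coronal] and [dorsal] — which do distinguish the voiced velar fricative from the voiced alveolar fricative — this pair collapses; all other pairs remain distinct.

ɣ, z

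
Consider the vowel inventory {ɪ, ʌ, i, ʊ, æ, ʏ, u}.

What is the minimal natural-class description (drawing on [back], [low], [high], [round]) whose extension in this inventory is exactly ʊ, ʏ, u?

[+round]

Every target segment is [+round] and no other inventory member is, so one feature is enough.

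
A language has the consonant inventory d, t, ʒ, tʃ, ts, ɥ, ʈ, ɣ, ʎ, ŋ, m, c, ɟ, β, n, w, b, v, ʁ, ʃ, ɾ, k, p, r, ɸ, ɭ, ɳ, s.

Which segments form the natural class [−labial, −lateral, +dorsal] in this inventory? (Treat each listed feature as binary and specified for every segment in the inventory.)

ɣ, ŋ, c, ɟ, ʁ, k

Checking each segment against [−labial], [−lateral], [+dorsal]: /ɣ/ (voiced velar fricative), /ŋ/ (velar nasal), /c/ (voiceless palatal stop), /ɟ/ (voiced palatal stop), /ʁ/ (voiced uvular fricative), /k/ (voiceless velar stop) satisfy every feature; every other segment in the inventory fails at least one.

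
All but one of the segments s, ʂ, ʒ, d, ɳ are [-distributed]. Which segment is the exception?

/ʒ/ is the voiced postalveolar fricative, which is [+distributed]; the rest — /s, ɳ, ʂ, d/ — are [-distributed].

ʒ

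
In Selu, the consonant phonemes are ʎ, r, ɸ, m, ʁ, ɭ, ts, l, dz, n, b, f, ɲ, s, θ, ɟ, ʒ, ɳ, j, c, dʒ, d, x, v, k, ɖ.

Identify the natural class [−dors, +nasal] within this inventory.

First, the [−dorsal] segments are /r, ɸ, m, ɭ, ts, l, dz, n, b, f, s, θ, ʒ, ɳ, dʒ, d, v, ɖ/.
Within that set, [+nasal] leaves /m, n, ɳ/.

m, n, ɳ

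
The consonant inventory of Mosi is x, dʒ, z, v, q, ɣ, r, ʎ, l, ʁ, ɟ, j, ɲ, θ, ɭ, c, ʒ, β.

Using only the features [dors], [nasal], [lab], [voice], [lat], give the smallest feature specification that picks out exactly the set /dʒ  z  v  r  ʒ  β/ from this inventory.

[+voice, −lat, −dors]

The class [+voice], [−lateral], [−dorsal] has exactly /dʒ, z, v, r, ʒ, β/ as its extension in this inventory. No smaller conjunction from the listed features achieves this: [−lateral, −dorsal] alone would also admit /θ/; [+voice, −dorsal] alone would also admit /l, ɭ/; [+voice, −lateral] alone would also admit /ɣ, ʁ, ɟ, j, …/; and checking the remaining two-feature bundles turns up none with this extension.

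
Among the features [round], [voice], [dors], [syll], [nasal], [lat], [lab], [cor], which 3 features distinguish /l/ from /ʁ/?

/l/ (alveolar lateral approximant) and /ʁ/ (voiced uvular fricative) agree on [−round], [+voice], [−syllabic], [−nasal], [−labial]. They differ on [lateral] (/l/ [+], /ʁ/ [−]), [coronal] (/l/ [+], /ʁ/ [−]), [dorsal] (/l/ [−], /ʁ/ [+]).

[lateral], [coronal], [dorsal]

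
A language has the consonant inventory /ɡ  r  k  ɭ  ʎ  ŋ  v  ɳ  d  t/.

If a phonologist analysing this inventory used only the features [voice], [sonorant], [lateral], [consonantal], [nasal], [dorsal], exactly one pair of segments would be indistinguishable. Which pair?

d, v

Both /d/ and /v/ are [+voice], [−sonorant], [−lateral], [+consonantal], [−nasal], [−dorsal]. Since the list omits [continuant], [labial] and [coronal] — which do distinguish the voiced alveolar stop from the voiced labiodental fricative — this pair collapses; all other pairs remain distinct.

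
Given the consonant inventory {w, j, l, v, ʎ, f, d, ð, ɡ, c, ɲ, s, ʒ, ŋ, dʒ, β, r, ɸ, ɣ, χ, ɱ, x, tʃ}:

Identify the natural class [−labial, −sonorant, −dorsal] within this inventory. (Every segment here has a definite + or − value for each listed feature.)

d, ð, s, ʒ, dʒ, tʃ

Eliminate segments failing any feature: /w, v, f, β, ɸ, ɱ/ are [+labial]; /j, l, ʎ, ɲ, ŋ, r/ are [+sonorant]; /ɡ, c, ɣ, χ, x/ are [+dorsal]. The remaining /d, ð, s, ʒ, dʒ, tʃ/ satisfy [−labial], [−sonorant], [−dorsal].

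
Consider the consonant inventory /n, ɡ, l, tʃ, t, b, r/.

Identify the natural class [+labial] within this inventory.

The [+labial] segments here are /b/; the remaining /n, ɡ, l, tʃ, t, r/ are [−labial].

b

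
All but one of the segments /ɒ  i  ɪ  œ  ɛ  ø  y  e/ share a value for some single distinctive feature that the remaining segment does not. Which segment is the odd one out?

[back] (equivalently [low]) groups all but one: /e, ɛ, y, ø, ɪ, i, œ/ share [-back] while /ɒ/ (low back rounded vowel) alone is [+back]. Removing any other segment would not leave a single-feature class that excludes it.

ɒ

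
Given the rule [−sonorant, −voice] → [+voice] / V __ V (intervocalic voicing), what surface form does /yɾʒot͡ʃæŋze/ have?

Only /t͡ʃ/ occurs between two vowels (/o/ __ /æ/) and matches the structural description. It is a voiceless postalveolar affricate, so [−sonorant, −voice] holds; changing it to [+voice] with all other features held fixed yields /d͡ʒ/ (voiced postalveolar affricate). No other segment meets both the structural description and the environment, so the output is [yɾʒod͡ʒæŋze].

[yɾʒod͡ʒæŋze]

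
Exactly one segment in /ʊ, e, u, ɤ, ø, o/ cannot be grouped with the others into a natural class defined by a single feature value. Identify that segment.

ʊ

[tense] groups all but one: /ɤ, o, e, ø, u/ share [+tense] while /ʊ/ (high back rounded lax vowel) alone is [-tense]. Removing any other segment would not leave a single-feature class that excludes it.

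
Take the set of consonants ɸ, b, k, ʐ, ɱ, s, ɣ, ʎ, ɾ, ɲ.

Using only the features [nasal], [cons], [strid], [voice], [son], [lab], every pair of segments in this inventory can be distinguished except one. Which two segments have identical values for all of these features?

Both /ɾ/ and /ʎ/ are [−nasal], [+consonantal], [−strident], [+voice], [+sonorant], [−labial]. Since the list omits [lateral] and [dorsal] — which do distinguish the alveolar tap from the palatal lateral approximant — this pair collapses; all other pairs remain distinct.

ɾ, ʎ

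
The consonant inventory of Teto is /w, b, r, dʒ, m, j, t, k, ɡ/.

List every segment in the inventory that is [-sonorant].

The feature [sonorant] marks segments produced without turbulent airflow (nasals, liquids, glides, vowels). In this inventory /b, dʒ, t, k, ɡ/ lack that property, so they are [-sonorant]; /w, r, m, j/ are [+sonorant].

b, dʒ, t, k, ɡ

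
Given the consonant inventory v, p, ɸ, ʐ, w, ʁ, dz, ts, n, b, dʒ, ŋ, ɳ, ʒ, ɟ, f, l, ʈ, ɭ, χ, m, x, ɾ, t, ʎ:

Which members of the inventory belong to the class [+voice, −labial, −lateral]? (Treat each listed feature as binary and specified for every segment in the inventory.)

Checking each segment against [+voice], [−labial], [−lateral]: /ʐ/ (voiced retroflex fricative), /ʁ/ (voiced uvular fricative), /dz/ (voiced alveolar affricate), /n/ (alveolar nasal), /dʒ/ (voiced postalveolar affricate), /ŋ/ (velar nasal), among others, satisfy every feature; every other segment in the inventory fails at least one.

ʐ, ʁ, dz, n, dʒ, ŋ, ɳ, ʒ, ɟ, ɾ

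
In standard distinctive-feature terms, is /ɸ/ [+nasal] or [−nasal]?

[−nasal]

As the voiceless bilabial fricative, /ɸ/ is [−nasal].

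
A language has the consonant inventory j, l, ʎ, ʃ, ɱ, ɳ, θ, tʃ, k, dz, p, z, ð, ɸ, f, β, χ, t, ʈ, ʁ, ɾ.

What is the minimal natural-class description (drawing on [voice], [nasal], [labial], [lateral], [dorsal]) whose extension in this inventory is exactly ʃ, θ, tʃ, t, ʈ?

[−voice, −labial, −dorsal]

The class [−voice], [−labial], [−dorsal] has exactly /ʃ, θ, tʃ, t, ʈ/ as its extension in this inventory. No smaller conjunction from the listed features achieves this: [−labial, −dorsal] alone would also admit /l, ɳ, dz, z, …/; [−voice, −dorsal] alone would also admit /p, ɸ, f/; [−voice, −labial] alone would also admit /k, χ/; and checking the remaining two-feature bundles turns up none with this extension.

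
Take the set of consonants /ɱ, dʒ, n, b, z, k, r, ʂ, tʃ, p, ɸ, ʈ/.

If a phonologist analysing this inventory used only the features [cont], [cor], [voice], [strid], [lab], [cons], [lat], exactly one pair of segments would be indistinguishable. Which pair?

ɱ, b

/ɱ/ (labiodental nasal) and /b/ (voiced bilabial stop) are both [-continuant], [-coronal], [+voice], [-strident], [+labial], [+consonantal], [-lateral], so none of the listed features separates them. (They do differ in [sonorant] and [nasal], which are not among the given features.) Every other pair in the inventory differs on at least one listed feature.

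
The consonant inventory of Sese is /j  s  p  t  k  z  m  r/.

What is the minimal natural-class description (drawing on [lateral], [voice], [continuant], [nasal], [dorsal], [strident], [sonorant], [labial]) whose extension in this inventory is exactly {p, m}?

/p, m/ are exactly the [+labial] segments in the inventory, so a single feature suffices.

[+labial]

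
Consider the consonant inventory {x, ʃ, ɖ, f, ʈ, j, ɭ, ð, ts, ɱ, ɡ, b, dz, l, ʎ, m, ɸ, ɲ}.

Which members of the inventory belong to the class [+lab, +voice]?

Eliminate segments failing any feature: /x, ʃ, ɖ, ʈ, j, ɭ, ð, ts, ɡ, dz, l, ʎ, ɲ/ are [−labial]; /f, ɸ/ are [−voice]. The remaining /ɱ, b, m/ satisfy [+labial], [+voice].

ɱ, b, m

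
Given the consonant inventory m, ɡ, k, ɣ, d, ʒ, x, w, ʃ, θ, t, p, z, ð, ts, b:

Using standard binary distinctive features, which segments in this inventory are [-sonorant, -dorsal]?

d, ʒ, ʃ, θ, t, p, z, ð, ts, b

Checking each segment against [-sonorant], [-dorsal]: /d/ (voiced alveolar stop), /ʒ/ (voiced postalveolar fricative), /ʃ/ (voiceless postalveolar fricative), /θ/ (voiceless dental fricative), /t/ (voiceless alveolar stop), /p/ (voiceless bilabial stop), among others, satisfy every feature; every other segment in the inventory fails at least one.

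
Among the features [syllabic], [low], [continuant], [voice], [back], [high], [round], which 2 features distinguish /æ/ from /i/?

/æ/ (low front unrounded vowel) and /i/ (high front unrounded tense vowel) agree on [+syllabic], [+continuant], [+voice], [−back], [−round]. They differ on [high] (/æ/ [−], /i/ [+]), [low] (/æ/ [+], /i/ [−]).

[high], [low]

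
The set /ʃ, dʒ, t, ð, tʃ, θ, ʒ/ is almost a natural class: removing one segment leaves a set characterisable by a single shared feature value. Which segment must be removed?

[distributed] groups all but one: /θ, tʃ, ʃ, ð, dʒ, ʒ/ share [+distributed] while /t/ (voiceless alveolar stop) alone is [-distributed]. Removing any other segment would not leave a single-feature class that excludes it.

t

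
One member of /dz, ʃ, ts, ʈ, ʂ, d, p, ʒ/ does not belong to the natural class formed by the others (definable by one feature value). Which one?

p

The remaining segments after removing /p/ share [+coronal]; /p/ (voiceless bilabial stop) is [−coronal]. For every other candidate removal, the leftover set fails to share any single feature value that the removed segment lacks.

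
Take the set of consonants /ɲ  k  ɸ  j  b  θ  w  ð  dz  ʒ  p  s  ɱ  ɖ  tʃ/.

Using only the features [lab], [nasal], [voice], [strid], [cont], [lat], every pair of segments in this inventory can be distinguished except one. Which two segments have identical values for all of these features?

On the given features, /ð/ and /j/ have an identical profile: [-labial], [-nasal], [+voice], [-strident], [+continuant], [-lateral]. No other two segments in the inventory coincide on all 6 features. (They do differ in [sonorant] and [dorsal], which are not among the given features.)

ð, j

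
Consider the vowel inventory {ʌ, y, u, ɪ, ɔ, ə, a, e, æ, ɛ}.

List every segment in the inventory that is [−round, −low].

Checking each segment against [−round], [−low]: /ʌ/ (mid back unrounded lax vowel), /ɪ/ (high front unrounded lax vowel), /ə/ (mid central vowel (schwa)), /e/ (mid front unrounded tense vowel), /ɛ/ (mid front unrounded lax vowel) satisfy every feature; every other segment in the inventory fails at least one.

ʌ, ɪ, ə, e, ɛ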